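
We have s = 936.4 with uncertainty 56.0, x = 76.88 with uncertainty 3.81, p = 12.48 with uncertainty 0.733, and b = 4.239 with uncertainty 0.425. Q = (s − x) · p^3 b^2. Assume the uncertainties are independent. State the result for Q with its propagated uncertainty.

Let u = s − x = 859.5. δu = √(δs² + δx²) = √(3140 + 14.5) = 56.1, so δu/u = 0.0653.
Q is then a monomial in u, p, b:
δQ/Q = √((δu/u)² + (3·δp/p)² + (2·δb/b)²) = √(0.00426 + 0.0310 + 0.0402) = 0.275
Q = 3.002e+07, so δQ = 0.275 × 3.002e+07 = 8.25e+06.

(3.002 ± 0.825) × 10^7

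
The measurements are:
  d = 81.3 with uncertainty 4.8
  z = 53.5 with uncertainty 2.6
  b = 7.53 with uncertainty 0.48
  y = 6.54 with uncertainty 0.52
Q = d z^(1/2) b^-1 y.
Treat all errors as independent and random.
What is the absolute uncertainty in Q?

62.1

Products/powers → add relative errors in quadrature, weighted by exponent:
  (1·δd/d)² = (1×0.0590)² = 0.00349;  (½·δz/z)² = (0.5×0.0486)² = 0.000590;  (-1·δb/b)² = (-1×0.0637)² = 0.00406;  (1·δy/y)² = (1×0.0795)² = 0.00632
δQ/Q = √(0.0145) = 0.120
Q = 516, so δQ = 0.120 × 516 = 62.1.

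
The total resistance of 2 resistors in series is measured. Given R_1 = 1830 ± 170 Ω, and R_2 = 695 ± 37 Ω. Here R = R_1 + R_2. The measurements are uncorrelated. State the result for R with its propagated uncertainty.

Each term contributes (cᵢ δxᵢ)² to (δR)²:
  (δR_1)² = 28900;  (δR_2)² = 1370
δR = √(30300) = 174 Ω
R = 2520 Ω.

2520 ± 174 Ω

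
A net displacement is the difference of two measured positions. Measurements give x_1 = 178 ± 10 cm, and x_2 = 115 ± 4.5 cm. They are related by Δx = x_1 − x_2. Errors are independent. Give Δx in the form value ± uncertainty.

Sums and differences: (δΔx)² = Σ (cᵢ δxᵢ)².
  (δx_1)² = 100;  (δx_2)² = 20.2
δΔx = √(120) = 11.0 cm
Δx = 63.0 cm.

63.0 ± 11.0 cm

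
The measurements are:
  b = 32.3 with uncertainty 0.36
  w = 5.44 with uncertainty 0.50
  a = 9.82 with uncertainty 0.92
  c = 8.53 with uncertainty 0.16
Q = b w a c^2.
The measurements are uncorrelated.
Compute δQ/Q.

0.137

For a monomial Q ∝ b, w, a, c^2, fractional errors add in quadrature:
  (1·δb/b)² = (1×0.0111)² = 0.000124;  (1·δw/w)² = (1×0.0919)² = 0.00845;  (1·δa/a)² = (1×0.0937)² = 0.00878;  (2·δc/c)² = (2×0.0188)² = 0.00141
δQ/Q = √(0.0188) = 0.137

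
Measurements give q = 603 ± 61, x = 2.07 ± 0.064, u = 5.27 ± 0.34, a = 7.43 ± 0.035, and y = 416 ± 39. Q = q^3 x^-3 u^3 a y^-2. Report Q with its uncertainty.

Relative error in a monomial: (δQ/Q)² = Σ (nᵢ · δxᵢ/xᵢ)².
  (3·δq/q)² = (3×0.101)² = 0.0921;  (-3·δx/x)² = (-3×0.0309)² = 0.00860;  (3·δu/u)² = (3×0.0645)² = 0.0375;  (1·δa/a)² = (1×0.00471)² = 2.22e-05;  (-2·δy/y)² = (-2×0.0938)² = 0.0352
δQ/Q = √(0.173) = 0.416
Q = 1.55e+05, so δQ = 0.416 × 1.55e+05 = 64700.

(1.55 ± 0.647) × 10^5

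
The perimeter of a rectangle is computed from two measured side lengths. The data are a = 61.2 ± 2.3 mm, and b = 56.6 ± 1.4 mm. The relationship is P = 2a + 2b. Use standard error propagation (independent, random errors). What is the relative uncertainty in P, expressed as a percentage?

2.29%

Sums and differences: (δP)² = Σ (cᵢ δxᵢ)².
  (2·δa)² = 21.2;  (2·δb)² = 7.84
δP = √(29.0) = 5.39 mm
P = 236 mm, so δP/P = 5.39/236 = 0.0229.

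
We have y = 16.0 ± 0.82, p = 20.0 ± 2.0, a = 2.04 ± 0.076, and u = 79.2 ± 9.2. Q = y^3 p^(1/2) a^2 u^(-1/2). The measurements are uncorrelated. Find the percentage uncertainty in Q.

Each factor contributes (exponent × relative error)² to (δQ/Q)²:
  (3·δy/y)² = (3×0.0512)² = 0.0236;  (½·δp/p)² = (0.5×0.100)² = 0.00250;  (2·δa/a)² = (2×0.0373)² = 0.00555;  (−½·δu/u)² = (-0.5×0.116)² = 0.00337
δQ/Q = √(0.0351) = 0.187

18.7%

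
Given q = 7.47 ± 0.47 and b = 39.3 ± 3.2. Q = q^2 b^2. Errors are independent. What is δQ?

17700

Each factor contributes (exponent × relative error)² to (δQ/Q)²:
  (2·δq/q)² = (2×0.0629)² = 0.0158;  (2·δb/b)² = (2×0.0814)² = 0.0265
δQ/Q = √(0.0424) = 0.206
Q = 86200, so δQ = 0.206 × 86200 = 17700.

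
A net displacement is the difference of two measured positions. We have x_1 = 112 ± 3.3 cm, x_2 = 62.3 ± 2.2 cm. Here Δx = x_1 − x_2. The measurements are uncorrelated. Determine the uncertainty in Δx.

3.97 cm

Δx is a linear combination, so absolute uncertainties add in quadrature:
  (δx_1)² = 10.9;  (δx_2)² = 4.84
δΔx = √(15.7) = 3.97 cm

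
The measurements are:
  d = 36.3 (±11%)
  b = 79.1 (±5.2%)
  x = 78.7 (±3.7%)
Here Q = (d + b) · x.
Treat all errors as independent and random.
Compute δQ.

Let u = d + b = 115. δu = √(δd² + δb²) = √(15.9 + 16.9) = 5.73, so δu/u = 0.0497.
Q is then a monomial in u, x:
δQ/Q = √((δu/u)² + (1·δx/x)²) = √(0.00247 + 0.00137) = 0.0619
Q = 9080, so δQ = 0.0619 × 9080 = 563.

563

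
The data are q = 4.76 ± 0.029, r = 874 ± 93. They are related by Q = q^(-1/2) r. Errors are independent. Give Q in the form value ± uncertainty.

401 ± 42.6

Products/powers → add relative errors in quadrature, weighted by exponent:
  (−½·δq/q)² = (-0.5×0.00609)² = 9.28e-06;  (1·δr/r)² = (1×0.106)² = 0.0113
δQ/Q = √(0.0113) = 0.106
Q = 401, so δQ = 0.106 × 401 = 42.6.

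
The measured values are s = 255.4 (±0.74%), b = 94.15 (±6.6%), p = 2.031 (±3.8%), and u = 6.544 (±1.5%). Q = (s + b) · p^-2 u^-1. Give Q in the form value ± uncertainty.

Let w = s + b = 349.6. δw = √(δs² + δb²) = √(3.57 + 38.6) = 6.49, so δw/w = 0.0186.
Q is then a monomial in w, p, u:
δQ/Q = √((δw/w)² + (-2·δp/p)² + (-1·δu/u)²) = √(0.000345 + 0.00578 + 0.000225) = 0.0797
Q = 12.95, so δQ = 0.0797 × 12.95 = 1.03.

12.95 ± 1.03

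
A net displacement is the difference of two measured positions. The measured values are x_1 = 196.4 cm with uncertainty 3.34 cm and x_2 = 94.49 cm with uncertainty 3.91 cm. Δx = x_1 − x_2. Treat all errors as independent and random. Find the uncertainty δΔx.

5.14 cm

Each term contributes (cᵢ δxᵢ)² to (δΔx)²:
  (δx_1)² = 11.2;  (δx_2)² = 15.3
δΔx = √(26.4) = 5.14 cm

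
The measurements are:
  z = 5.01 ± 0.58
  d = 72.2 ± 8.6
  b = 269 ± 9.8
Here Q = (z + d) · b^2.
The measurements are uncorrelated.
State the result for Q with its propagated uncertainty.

Let u = z + d = 77.2. δu = √(δz² + δd²) = √(0.336 + 74.0) = 8.62, so δu/u = 0.112.
Q is then a monomial in u, b:
δQ/Q = √((δu/u)² + (2·δb/b)²) = √(0.0125 + 0.00531) = 0.133
Q = 5.59e+06, so δQ = 0.133 × 5.59e+06 = 7.45e+05.

(5.59 ± 0.745) × 10^6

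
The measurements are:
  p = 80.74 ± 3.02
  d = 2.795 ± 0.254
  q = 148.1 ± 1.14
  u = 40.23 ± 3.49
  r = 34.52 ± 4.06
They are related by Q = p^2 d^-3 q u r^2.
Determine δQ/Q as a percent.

37.8%

Since Q is a product/quotient, work with relative uncertainties:
  (2·δp/p)² = (2×0.0374)² = 0.00560;  (-3·δd/d)² = (-3×0.0909)² = 0.0743;  (1·δq/q)² = (1×0.00770)² = 5.93e-05;  (1·δu/u)² = (1×0.0868)² = 0.00753;  (2·δr/r)² = (2×0.118)² = 0.0553
δQ/Q = √(0.143) = 0.378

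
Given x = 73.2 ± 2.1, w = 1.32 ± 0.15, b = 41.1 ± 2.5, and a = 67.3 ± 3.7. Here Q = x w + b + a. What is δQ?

12.2

Let p = x·w = 96.6. δp/p = √((1·δx/x)² + (1·δw/w)²) = √(0.000823 + 0.0129) = 0.117, so δp = 11.3.
Q = p + b + a: δQ = √(δp² + δb² + δa²) = √(128 + 6.25 + 13.7) = 12.2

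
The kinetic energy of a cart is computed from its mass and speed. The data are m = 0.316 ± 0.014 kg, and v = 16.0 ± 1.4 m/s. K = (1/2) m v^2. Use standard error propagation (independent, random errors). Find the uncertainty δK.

7.30 J

Each factor contributes (exponent × relative error)² to (δK/K)²:
  (1·δm/m)² = (1×0.0443)² = 0.00196;  (2·δv/v)² = (2×0.0875)² = 0.0306
δK/K = √(0.0326) = 0.181
K = 40.4 J, so δK = 0.181 × 40.4 = 7.30 J.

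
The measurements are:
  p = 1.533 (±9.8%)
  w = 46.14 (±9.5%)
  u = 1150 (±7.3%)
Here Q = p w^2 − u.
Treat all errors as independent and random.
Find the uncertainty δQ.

Let h = p·w^2 = 3264. δh/h = √((1·δp/p)² + (2·δw/w)²) = √(0.00960 + 0.0361) = 0.214, so δh = 698.
Q = h − u: δQ = √(δh² + δu²) = √(4.87e+05 + 7050) = 703

703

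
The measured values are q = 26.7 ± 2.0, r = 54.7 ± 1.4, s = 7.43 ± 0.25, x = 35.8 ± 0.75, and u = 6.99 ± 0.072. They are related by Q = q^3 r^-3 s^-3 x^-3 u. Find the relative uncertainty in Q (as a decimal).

Products/powers → add relative errors in quadrature, weighted by exponent:
  (3·δq/q)² = (3×0.0749)² = 0.0505;  (-3·δr/r)² = (-3×0.0256)² = 0.00590;  (-3·δs/s)² = (-3×0.0336)² = 0.0102;  (-3·δx/x)² = (-3×0.0209)² = 0.00395;  (1·δu/u)² = (1×0.0103)² = 0.000106
δQ/Q = √(0.0706) = 0.266

0.266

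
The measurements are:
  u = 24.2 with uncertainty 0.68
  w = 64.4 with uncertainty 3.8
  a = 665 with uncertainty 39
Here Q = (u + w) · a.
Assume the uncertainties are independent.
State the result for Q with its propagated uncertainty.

58900 ± 4300

Let h = u + w = 88.6. δh = √(δu² + δw²) = √(0.462 + 14.4) = 3.86, so δh/h = 0.0436.
Q is then a monomial in h, a:
δQ/Q = √((δh/h)² + (1·δa/a)²) = √(0.00190 + 0.00344) = 0.0731
Q = 58900, so δQ = 0.0731 × 58900 = 4300.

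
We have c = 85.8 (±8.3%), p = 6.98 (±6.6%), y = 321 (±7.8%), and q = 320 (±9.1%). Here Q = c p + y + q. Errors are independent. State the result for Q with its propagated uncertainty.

Let w = c·p = 599. δw/w = √((1·δc/c)² + (1·δp/p)²) = √(0.00689 + 0.00436) = 0.106, so δw = 63.5.
Q = w + y + q: δQ = √(δw² + δy² + δq²) = √(4030 + 627 + 848) = 74.2
Q = 1240.

1240 ± 74.2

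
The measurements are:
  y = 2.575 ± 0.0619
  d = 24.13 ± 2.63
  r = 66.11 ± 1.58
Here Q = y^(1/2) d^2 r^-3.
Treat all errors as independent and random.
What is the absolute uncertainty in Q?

Products/powers → add relative errors in quadrature, weighted by exponent:
  (½·δy/y)² = (0.5×0.0240)² = 0.000144;  (2·δd/d)² = (2×0.109)² = 0.0475;  (-3·δr/r)² = (-3×0.0239)² = 0.00514
δQ/Q = √(0.0528) = 0.230
Q = 0.003234, so δQ = 0.230 × 0.003234 = 0.000743.

0.000743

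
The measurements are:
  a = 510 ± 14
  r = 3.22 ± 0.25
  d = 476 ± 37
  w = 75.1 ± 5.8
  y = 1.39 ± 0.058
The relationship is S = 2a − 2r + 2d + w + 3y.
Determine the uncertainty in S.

79.3

For a sum/difference, combine absolute errors in quadrature:
  (2·δa)² = 784;  (2·δr)² = 0.250;  (2·δd)² = 5480;  (δw)² = 33.6;  (3·δy)² = 0.0303
δS = √(6290) = 79.3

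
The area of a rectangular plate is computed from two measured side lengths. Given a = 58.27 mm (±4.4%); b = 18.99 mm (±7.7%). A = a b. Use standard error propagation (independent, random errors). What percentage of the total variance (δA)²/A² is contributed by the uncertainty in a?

(δA/A)² = (1·δa/a)² + (1·δb/b)²
  a term: (1×0.0440)² = 0.00194
  b term: (1×0.0770)² = 0.00593
Total = 0.00787. Share from a = 0.00194/0.00787 = 0.246.

24.6%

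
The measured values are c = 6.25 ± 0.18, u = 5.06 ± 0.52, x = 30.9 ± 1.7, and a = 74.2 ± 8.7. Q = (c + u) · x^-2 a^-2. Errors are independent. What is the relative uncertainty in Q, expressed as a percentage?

Let w = c + u = 11.3. δw = √(δc² + δu²) = √(0.0324 + 0.270) = 0.550, so δw/w = 0.0487.
Q is then a monomial in w, x, a:
δQ/Q = √((δw/w)² + (-2·δx/x)² + (-2·δa/a)²) = √(0.00237 + 0.0121 + 0.0550) = 0.264

26.4%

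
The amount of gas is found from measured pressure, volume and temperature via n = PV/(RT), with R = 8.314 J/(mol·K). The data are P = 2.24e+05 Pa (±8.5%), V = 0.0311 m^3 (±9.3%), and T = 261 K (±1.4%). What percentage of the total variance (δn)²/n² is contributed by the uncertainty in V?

53.8%

(δn/n)² = (1·δP/P)² + (1·δV/V)² + (-1·δT/T)²
  P term: (1×0.0850)² = 0.00723
  V term: (1×0.0930)² = 0.00865
  T term: (-1×0.0140)² = 0.000196
Total = 0.0161. Share from V = 0.00865/0.0161 = 0.538.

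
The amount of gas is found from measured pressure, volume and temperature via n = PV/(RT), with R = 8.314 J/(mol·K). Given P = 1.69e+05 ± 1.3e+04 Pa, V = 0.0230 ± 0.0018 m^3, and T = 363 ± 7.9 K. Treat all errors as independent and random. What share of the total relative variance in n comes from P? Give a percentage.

47.3%

(δn/n)² = (1·δP/P)² + (1·δV/V)² + (-1·δT/T)²
  P term: (1×0.0769)² = 0.00592
  V term: (1×0.0783)² = 0.00612
  T term: (-1×0.0218)² = 0.000474
Total = 0.0125. Share from P = 0.00592/0.0125 = 0.473.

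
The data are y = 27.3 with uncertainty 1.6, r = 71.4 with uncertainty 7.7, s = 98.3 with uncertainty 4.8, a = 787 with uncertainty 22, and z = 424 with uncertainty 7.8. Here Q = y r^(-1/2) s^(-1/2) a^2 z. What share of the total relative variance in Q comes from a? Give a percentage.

(δQ/Q)² = (1·δy/y)² + (−½·δr/r)² + (−½·δs/s)² + (2·δa/a)² + (1·δz/z)²
  y term: (1×0.0586)² = 0.00343
  r term: (-0.5×0.108)² = 0.00291
  s term: (-0.5×0.0488)² = 0.000596
  a term: (2×0.0280)² = 0.00313
  z term: (1×0.0184)² = 0.000338
Total = 0.0104. Share from a = 0.00313/0.0104 = 0.300.

30.0%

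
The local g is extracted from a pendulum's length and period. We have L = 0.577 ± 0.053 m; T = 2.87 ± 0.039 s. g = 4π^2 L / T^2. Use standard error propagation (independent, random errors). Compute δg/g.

0.0958

g is a product of powers, so relative uncertainties combine in quadrature:
  (1·δL/L)² = (1×0.0919)² = 0.00844;  (-2·δT/T)² = (-2×0.0136)² = 0.000739
δg/g = √(0.00918) = 0.0958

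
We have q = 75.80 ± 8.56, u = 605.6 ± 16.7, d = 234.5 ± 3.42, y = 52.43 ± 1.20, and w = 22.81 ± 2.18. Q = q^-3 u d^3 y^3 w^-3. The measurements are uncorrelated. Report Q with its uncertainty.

Each factor contributes (exponent × relative error)² to (δQ/Q)²:
  (-3·δq/q)² = (-3×0.113)² = 0.115;  (1·δu/u)² = (1×0.0276)² = 0.000760;  (3·δd/d)² = (3×0.0146)² = 0.00191;  (3·δy/y)² = (3×0.0229)² = 0.00471;  (-3·δw/w)² = (-3×0.0956)² = 0.0822
δQ/Q = √(0.204) = 0.452
Q = 217800, so δQ = 0.452 × 217800 = 98400.

217800 ± 98400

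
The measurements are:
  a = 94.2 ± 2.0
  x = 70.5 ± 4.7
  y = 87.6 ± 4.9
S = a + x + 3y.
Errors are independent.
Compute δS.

15.6

Sums and differences: (δS)² = Σ (cᵢ δxᵢ)².
  (δa)² = 4.00;  (δx)² = 22.1;  (3·δy)² = 216
δS = √(242) = 15.6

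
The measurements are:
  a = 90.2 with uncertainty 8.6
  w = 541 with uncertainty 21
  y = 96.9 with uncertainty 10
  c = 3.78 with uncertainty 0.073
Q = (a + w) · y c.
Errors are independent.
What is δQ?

25700

Let u = a + w = 631. δu = √(δa² + δw²) = √(74.0 + 441) = 22.7, so δu/u = 0.0360.
Q is then a monomial in u, y, c:
δQ/Q = √((δu/u)² + (1·δy/y)² + (1·δc/c)²) = √(0.00129 + 0.0107 + 0.000373) = 0.111
Q = 2.31e+05, so δQ = 0.111 × 2.31e+05 = 25700.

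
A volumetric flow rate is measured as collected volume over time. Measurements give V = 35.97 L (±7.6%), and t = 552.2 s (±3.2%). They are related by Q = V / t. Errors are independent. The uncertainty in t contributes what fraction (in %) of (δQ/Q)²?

15.1%

(δQ/Q)² = (1·δV/V)² + (-1·δt/t)²
  V term: (1×0.0760)² = 0.00578
  t term: (-1×0.0320)² = 0.00102
Total = 0.00680. Share from t = 0.00102/0.00680 = 0.151.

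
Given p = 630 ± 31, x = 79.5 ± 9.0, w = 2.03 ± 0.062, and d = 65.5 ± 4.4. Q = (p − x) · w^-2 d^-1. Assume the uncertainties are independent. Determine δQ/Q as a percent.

10.8%

Let u = p − x = 550. δu = √(δp² + δx²) = √(961 + 81.0) = 32.3, so δu/u = 0.0586.
Q is then a monomial in u, w, d:
δQ/Q = √((δu/u)² + (-2·δw/w)² + (-1·δd/d)²) = √(0.00344 + 0.00373 + 0.00451) = 0.108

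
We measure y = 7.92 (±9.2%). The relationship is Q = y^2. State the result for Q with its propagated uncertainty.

62.7 ± 11.5

Q ∝ y^2, so δQ/Q = |2| · δy/y = 2 × 0.0920 = 0.184.
Q = 62.7, so δQ = 0.184 × 62.7 = 11.5.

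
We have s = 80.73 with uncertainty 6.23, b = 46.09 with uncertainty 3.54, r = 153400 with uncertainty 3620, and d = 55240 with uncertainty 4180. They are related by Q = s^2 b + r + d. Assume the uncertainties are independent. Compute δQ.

Let p = s^2·b = 300400. δp/p = √((2·δs/s)² + (1·δb/b)²) = √(0.0238 + 0.00590) = 0.172, so δp = 51800.
Q = p + r + d: δQ = √(δp² + δr² + δd²) = √(2.68e+09 + 1.31e+07 + 1.75e+07) = 52100

52100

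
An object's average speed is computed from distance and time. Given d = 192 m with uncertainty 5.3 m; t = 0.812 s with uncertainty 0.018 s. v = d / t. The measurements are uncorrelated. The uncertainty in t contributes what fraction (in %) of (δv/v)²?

39.2%

(δv/v)² = (1·δd/d)² + (-1·δt/t)²
  d term: (1×0.0276)² = 0.000762
  t term: (-1×0.0222)² = 0.000491
Total = 0.00125. Share from t = 0.000491/0.00125 = 0.392.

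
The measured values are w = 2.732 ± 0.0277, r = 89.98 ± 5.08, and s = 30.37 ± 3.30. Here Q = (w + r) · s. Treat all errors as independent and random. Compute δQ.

Let u = w + r = 92.71. δu = √(δw² + δr²) = √(0.000767 + 25.8) = 5.08, so δu/u = 0.0548.
Q is then a monomial in u, s:
δQ/Q = √((δu/u)² + (1·δs/s)²) = √(0.00300 + 0.0118) = 0.122
Q = 2816, so δQ = 0.122 × 2816 = 343.

343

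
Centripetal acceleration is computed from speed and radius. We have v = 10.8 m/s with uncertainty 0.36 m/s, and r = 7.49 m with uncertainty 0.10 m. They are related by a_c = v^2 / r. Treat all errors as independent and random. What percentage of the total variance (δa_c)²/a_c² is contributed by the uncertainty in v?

(δa_c/a_c)² = (2·δv/v)² + (-1·δr/r)²
  v term: (2×0.0333)² = 0.00444
  r term: (-1×0.0134)² = 0.000178
Total = 0.00462. Share from v = 0.00444/0.00462 = 0.961.

96.1%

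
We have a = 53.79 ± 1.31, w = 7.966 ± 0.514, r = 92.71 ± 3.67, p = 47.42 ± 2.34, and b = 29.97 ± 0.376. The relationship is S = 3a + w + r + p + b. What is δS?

Absolute uncertainties add in quadrature for a linear combination:
  (3·δa)² = 15.4;  (δw)² = 0.264;  (δr)² = 13.5;  (δp)² = 5.48;  (δb)² = 0.141
δS = √(34.8) = 5.90

5.90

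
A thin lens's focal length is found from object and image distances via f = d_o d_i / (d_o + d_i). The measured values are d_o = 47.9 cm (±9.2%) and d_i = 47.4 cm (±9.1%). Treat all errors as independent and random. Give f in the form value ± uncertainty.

23.8 ± 1.54 cm

∂f/∂d_o = (d_i/(d_o+d_i))² = 0.247;  ∂f/∂d_i = (d_o/(d_o+d_i))² = 0.253
δf = √((∂f/∂d_o · δd_o)² + (∂f/∂d_i · δd_i)²) = √(1.19 + 1.19) = 1.54 cm
f = 23.8 cm.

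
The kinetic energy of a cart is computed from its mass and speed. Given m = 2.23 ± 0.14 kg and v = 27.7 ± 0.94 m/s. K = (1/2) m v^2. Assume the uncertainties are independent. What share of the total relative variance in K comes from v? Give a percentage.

53.9%

(δK/K)² = (1·δm/m)² + (2·δv/v)²
  m term: (1×0.0628)² = 0.00394
  v term: (2×0.0339)² = 0.00461
Total = 0.00855. Share from v = 0.00461/0.00855 = 0.539.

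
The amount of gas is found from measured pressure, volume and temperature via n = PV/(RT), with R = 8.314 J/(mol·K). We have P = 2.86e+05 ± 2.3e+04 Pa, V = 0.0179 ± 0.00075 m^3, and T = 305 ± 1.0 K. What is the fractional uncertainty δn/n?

For a monomial n ∝ P, V, T^-1, fractional errors add in quadrature:
  (1·δP/P)² = (1×0.0804)² = 0.00647;  (1·δV/V)² = (1×0.0419)² = 0.00176;  (-1·δT/T)² = (-1×0.00328)² = 1.07e-05
δn/n = √(0.00823) = 0.0907

0.0907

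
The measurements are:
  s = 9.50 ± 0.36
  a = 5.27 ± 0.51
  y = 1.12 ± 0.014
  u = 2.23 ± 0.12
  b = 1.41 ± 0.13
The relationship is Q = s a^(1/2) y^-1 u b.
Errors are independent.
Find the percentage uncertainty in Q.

12.4%

Each factor contributes (exponent × relative error)² to (δQ/Q)²:
  (1·δs/s)² = (1×0.0379)² = 0.00144;  (½·δa/a)² = (0.5×0.0968)² = 0.00234;  (-1·δy/y)² = (-1×0.0125)² = 0.000156;  (1·δu/u)² = (1×0.0538)² = 0.00290;  (1·δb/b)² = (1×0.0922)² = 0.00850
δQ/Q = √(0.0153) = 0.124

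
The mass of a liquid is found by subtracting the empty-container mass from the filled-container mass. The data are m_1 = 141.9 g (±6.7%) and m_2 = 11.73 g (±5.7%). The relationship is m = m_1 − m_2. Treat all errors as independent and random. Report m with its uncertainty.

Sums and differences: (δm)² = Σ (cᵢ δxᵢ)².
  (δm_1)² = 90.4;  (δm_2)² = 0.447
δm = √(90.8) = 9.53 g
m = 130.2 g.

130.2 ± 9.53 g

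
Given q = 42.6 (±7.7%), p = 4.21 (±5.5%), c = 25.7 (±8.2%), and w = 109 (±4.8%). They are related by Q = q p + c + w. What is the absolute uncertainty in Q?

17.9

Let h = q·p = 179. δh/h = √((1·δq/q)² + (1·δp/p)²) = √(0.00593 + 0.00302) = 0.0946, so δh = 17.0.
Q = h + c + w: δQ = √(δh² + δc² + δw²) = √(288 + 4.44 + 27.4) = 17.9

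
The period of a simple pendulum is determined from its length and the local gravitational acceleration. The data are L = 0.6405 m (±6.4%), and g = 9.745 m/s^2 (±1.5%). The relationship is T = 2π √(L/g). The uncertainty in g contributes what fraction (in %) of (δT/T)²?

(δT/T)² = (½·δL/L)² + (−½·δg/g)²
  L term: (0.5×0.0640)² = 0.00102
  g term: (-0.5×0.0150)² = 5.62e-05
Total = 0.00108. Share from g = 5.62e-05/0.00108 = 0.0521.

5.21%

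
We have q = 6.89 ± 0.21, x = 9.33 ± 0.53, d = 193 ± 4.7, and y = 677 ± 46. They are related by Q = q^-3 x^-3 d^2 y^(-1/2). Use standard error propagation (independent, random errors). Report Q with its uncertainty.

0.00539 ± 0.00109

For a monomial Q ∝ q^-3, x^-3, d^2, y^(-1/2), fractional errors add in quadrature:
  (-3·δq/q)² = (-3×0.0305)² = 0.00836;  (-3·δx/x)² = (-3×0.0568)² = 0.0290;  (2·δd/d)² = (2×0.0244)² = 0.00237;  (−½·δy/y)² = (-0.5×0.0679)² = 0.00115
δQ/Q = √(0.0409) = 0.202
Q = 0.00539, so δQ = 0.202 × 0.00539 = 0.00109.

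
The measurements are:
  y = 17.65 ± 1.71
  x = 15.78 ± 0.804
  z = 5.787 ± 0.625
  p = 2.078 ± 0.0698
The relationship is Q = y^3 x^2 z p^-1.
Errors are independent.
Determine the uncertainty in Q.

For a monomial Q ∝ y^3, x^2, z, p^-1, fractional errors add in quadrature:
  (3·δy/y)² = (3×0.0969)² = 0.0845;  (2·δx/x)² = (2×0.0510)² = 0.0104;  (1·δz/z)² = (1×0.108)² = 0.0117;  (-1·δp/p)² = (-1×0.0336)² = 0.00113
δQ/Q = √(0.108) = 0.328
Q = 3.813e+06, so δQ = 0.328 × 3.813e+06 = 1.25e+06.

1.25e+06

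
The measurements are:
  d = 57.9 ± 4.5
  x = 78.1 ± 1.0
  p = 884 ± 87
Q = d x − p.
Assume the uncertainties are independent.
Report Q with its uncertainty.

Let w = d·x = 4520. δw/w = √((1·δd/d)² + (1·δx/x)²) = √(0.00604 + 0.000164) = 0.0788, so δw = 356.
Q = w − p: δQ = √(δw² + δp²) = √(1.27e+05 + 7570) = 367
Q = 3640.

3640 ± 367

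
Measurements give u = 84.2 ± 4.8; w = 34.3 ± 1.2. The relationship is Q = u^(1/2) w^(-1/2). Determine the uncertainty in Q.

0.0524

For a monomial Q ∝ u^(1/2), w^(-1/2), fractional errors add in quadrature:
  (½·δu/u)² = (0.5×0.0570)² = 0.000812;  (−½·δw/w)² = (-0.5×0.0350)² = 0.000306
δQ/Q = √(0.00112) = 0.0334
Q = 1.57, so δQ = 0.0334 × 1.57 = 0.0524.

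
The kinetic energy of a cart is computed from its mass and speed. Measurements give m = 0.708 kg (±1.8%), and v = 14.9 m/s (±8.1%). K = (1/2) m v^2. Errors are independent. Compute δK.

K is a product of powers, so relative uncertainties combine in quadrature:
  (1·δm/m)² = (1×0.0180)² = 0.000324;  (2·δv/v)² = (2×0.0810)² = 0.0262
δK/K = √(0.0266) = 0.163
K = 78.6 J, so δK = 0.163 × 78.6 = 12.8 J.

12.8 J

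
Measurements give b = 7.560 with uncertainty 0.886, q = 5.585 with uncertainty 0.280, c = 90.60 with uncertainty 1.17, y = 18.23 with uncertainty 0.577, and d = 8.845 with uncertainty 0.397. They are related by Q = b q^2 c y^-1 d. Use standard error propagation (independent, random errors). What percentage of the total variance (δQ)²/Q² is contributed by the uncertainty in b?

50.9%

(δQ/Q)² = (1·δb/b)² + (2·δq/q)² + (1·δc/c)² + (-1·δy/y)² + (1·δd/d)²
  b term: (1×0.117)² = 0.0137
  q term: (2×0.0501)² = 0.0101
  c term: (1×0.0129)² = 0.000167
  y term: (-1×0.0317)² = 0.00100
  d term: (1×0.0449)² = 0.00201
Total = 0.0270. Share from b = 0.0137/0.0270 = 0.509.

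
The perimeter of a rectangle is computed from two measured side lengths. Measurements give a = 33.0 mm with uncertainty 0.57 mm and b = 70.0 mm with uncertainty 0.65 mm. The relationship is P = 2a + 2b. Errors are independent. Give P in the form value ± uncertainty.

206 ± 1.73 mm

Absolute uncertainties add in quadrature for a linear combination:
  (2·δa)² = 1.30;  (2·δb)² = 1.69
δP = √(2.99) = 1.73 mm
P = 206 mm.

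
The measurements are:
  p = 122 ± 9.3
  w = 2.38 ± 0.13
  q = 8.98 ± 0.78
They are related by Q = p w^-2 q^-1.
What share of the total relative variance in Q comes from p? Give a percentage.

23.0%

(δQ/Q)² = (1·δp/p)² + (-2·δw/w)² + (-1·δq/q)²
  p term: (1×0.0762)² = 0.00581
  w term: (-2×0.0546)² = 0.0119
  q term: (-1×0.0869)² = 0.00754
Total = 0.0253. Share from p = 0.00581/0.0253 = 0.230.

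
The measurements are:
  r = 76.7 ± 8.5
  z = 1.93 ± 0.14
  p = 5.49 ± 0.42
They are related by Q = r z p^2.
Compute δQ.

Relative error in a monomial: (δQ/Q)² = Σ (nᵢ · δxᵢ/xᵢ)².
  (1·δr/r)² = (1×0.111)² = 0.0123;  (1·δz/z)² = (1×0.0725)² = 0.00526;  (2·δp/p)² = (2×0.0765)² = 0.0234
δQ/Q = √(0.0410) = 0.202
Q = 4460, so δQ = 0.202 × 4460 = 903.

903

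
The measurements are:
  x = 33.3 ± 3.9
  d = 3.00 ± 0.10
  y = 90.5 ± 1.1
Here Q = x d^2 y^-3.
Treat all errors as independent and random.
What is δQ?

Q is a product of powers, so relative uncertainties combine in quadrature:
  (1·δx/x)² = (1×0.117)² = 0.0137;  (2·δd/d)² = (2×0.0333)² = 0.00444;  (-3·δy/y)² = (-3×0.0122)² = 0.00133
δQ/Q = √(0.0195) = 0.140
Q = 0.000404, so δQ = 0.140 × 0.000404 = 5.64e-05.

5.64e-05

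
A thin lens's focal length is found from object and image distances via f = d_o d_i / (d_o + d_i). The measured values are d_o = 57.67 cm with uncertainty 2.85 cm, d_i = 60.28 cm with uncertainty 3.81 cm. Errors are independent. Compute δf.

1.18 cm

∂f/∂d_o = (d_i/(d_o+d_i))² = 0.261;  ∂f/∂d_i = (d_o/(d_o+d_i))² = 0.239
δf = √((∂f/∂d_o · δd_o)² + (∂f/∂d_i · δd_i)²) = √(0.554 + 0.830) = 1.18 cm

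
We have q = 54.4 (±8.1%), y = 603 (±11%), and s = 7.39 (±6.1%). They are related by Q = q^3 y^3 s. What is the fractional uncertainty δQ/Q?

For a monomial Q ∝ q^3, y^3, s, fractional errors add in quadrature:
  (3·δq/q)² = (3×0.0810)² = 0.0590;  (3·δy/y)² = (3×0.110)² = 0.109;  (1·δs/s)² = (1×0.0610)² = 0.00372
δQ/Q = √(0.172) = 0.414

0.414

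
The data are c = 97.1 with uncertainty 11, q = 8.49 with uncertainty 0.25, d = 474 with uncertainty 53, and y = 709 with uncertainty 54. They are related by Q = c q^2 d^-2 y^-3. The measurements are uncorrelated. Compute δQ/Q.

Relative error in a monomial: (δQ/Q)² = Σ (nᵢ · δxᵢ/xᵢ)².
  (1·δc/c)² = (1×0.113)² = 0.0128;  (2·δq/q)² = (2×0.0294)² = 0.00347;  (-2·δd/d)² = (-2×0.112)² = 0.0500;  (-3·δy/y)² = (-3×0.0762)² = 0.0522
δQ/Q = √(0.119) = 0.344

0.344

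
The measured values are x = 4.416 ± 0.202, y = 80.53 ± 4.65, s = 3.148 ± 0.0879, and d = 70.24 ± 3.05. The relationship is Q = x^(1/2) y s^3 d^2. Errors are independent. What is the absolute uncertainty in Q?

3.53e+06

Since Q is a product/quotient, work with relative uncertainties:
  (½·δx/x)² = (0.5×0.0457)² = 0.000523;  (1·δy/y)² = (1×0.0577)² = 0.00333;  (3·δs/s)² = (3×0.0279)² = 0.00702;  (2·δd/d)² = (2×0.0434)² = 0.00754
δQ/Q = √(0.0184) = 0.136
Q = 2.605e+07, so δQ = 0.136 × 2.605e+07 = 3.53e+06.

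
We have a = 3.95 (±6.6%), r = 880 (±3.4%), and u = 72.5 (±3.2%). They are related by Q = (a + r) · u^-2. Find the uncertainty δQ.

Let w = a + r = 884. δw = √(δa² + δr²) = √(0.0680 + 895) = 29.9, so δw/w = 0.0338.
Q is then a monomial in w, u:
δQ/Q = √((δw/w)² + (-2·δu/u)²) = √(0.00115 + 0.00410) = 0.0724
Q = 0.168, so δQ = 0.0724 × 0.168 = 0.0122.

0.0122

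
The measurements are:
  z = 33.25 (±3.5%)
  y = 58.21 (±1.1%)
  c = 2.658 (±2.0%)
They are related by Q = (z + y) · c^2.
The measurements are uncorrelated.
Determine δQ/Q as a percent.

4.26%

Let u = z + y = 91.46. δu = √(δz² + δy²) = √(1.35 + 0.410) = 1.33, so δu/u = 0.0145.
Q is then a monomial in u, c:
δQ/Q = √((δu/u)² + (2·δc/c)²) = √(0.000211 + 0.00160) = 0.0426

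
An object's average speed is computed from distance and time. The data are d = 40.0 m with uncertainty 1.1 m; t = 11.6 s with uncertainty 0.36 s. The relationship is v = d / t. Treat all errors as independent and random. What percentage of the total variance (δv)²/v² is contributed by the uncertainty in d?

44.0%

(δv/v)² = (1·δd/d)² + (-1·δt/t)²
  d term: (1×0.0275)² = 0.000756
  t term: (-1×0.0310)² = 0.000963
Total = 0.00172. Share from d = 0.000756/0.00172 = 0.440.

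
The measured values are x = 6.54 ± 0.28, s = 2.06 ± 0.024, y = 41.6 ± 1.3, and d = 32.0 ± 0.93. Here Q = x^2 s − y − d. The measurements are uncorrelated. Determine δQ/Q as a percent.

Let p = x^2·s = 88.1. δp/p = √((2·δx/x)² + (1·δs/s)²) = √(0.00733 + 0.000136) = 0.0864, so δp = 7.61.
Q = p − y − d: δQ = √(δp² + δy² + δd²) = √(58.0 + 1.69 + 0.865) = 7.78
Q = 14.5, so δQ/Q = 7.78/14.5 = 0.536.

53.6%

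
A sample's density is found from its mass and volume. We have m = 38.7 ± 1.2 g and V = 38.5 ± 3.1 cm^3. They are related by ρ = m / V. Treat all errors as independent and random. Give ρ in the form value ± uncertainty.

1.01 ± 0.0867 g/cm^3

ρ is a product of powers, so relative uncertainties combine in quadrature:
  (1·δm/m)² = (1×0.0310)² = 0.000961;  (-1·δV/V)² = (-1×0.0805)² = 0.00648
δρ/ρ = √(0.00744) = 0.0863
ρ = 1.01 g/cm^3, so δρ = 0.0863 × 1.01 = 0.0867 g/cm^3.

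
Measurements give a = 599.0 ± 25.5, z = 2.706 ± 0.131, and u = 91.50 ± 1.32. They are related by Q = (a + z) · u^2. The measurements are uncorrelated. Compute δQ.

2.58e+05

Let w = a + z = 601.7. δw = √(δa² + δz²) = √(650 + 0.0172) = 25.5, so δw/w = 0.0424.
Q is then a monomial in w, u:
δQ/Q = √((δw/w)² + (2·δu/u)²) = √(0.00180 + 0.000832) = 0.0513
Q = 5.038e+06, so δQ = 0.0513 × 5.038e+06 = 2.58e+05.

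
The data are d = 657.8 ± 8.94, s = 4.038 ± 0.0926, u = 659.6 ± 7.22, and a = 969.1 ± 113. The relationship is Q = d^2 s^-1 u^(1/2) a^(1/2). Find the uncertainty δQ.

5.87e+06

For a monomial Q ∝ d^2, s^-1, u^(1/2), a^(1/2), fractional errors add in quadrature:
  (2·δd/d)² = (2×0.0136)² = 0.000739;  (-1·δs/s)² = (-1×0.0229)² = 0.000526;  (½·δu/u)² = (0.5×0.0109)² = 3e-05;  (½·δa/a)² = (0.5×0.117)² = 0.00340
δQ/Q = √(0.00469) = 0.0685
Q = 8.567e+07, so δQ = 0.0685 × 8.567e+07 = 5.87e+06.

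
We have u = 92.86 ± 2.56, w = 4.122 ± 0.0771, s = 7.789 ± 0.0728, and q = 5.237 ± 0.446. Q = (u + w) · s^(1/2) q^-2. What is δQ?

Let h = u + w = 96.98. δh = √(δu² + δw²) = √(6.55 + 0.00594) = 2.56, so δh/h = 0.0264.
Q is then a monomial in h, s, q:
δQ/Q = √((δh/h)² + (½·δs/s)² + (-2·δq/q)²) = √(0.000697 + 2.18e-05 + 0.0290) = 0.172
Q = 9.869, so δQ = 0.172 × 9.869 = 1.70.

1.70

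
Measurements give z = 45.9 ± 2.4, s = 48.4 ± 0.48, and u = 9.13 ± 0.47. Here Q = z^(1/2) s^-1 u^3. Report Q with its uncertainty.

For a monomial Q ∝ z^(1/2), s^-1, u^3, fractional errors add in quadrature:
  (½·δz/z)² = (0.5×0.0523)² = 0.000683;  (-1·δs/s)² = (-1×0.00992)² = 9.84e-05;  (3·δu/u)² = (3×0.0515)² = 0.0239
δQ/Q = √(0.0246) = 0.157
Q = 107, so δQ = 0.157 × 107 = 16.7.

107 ± 16.7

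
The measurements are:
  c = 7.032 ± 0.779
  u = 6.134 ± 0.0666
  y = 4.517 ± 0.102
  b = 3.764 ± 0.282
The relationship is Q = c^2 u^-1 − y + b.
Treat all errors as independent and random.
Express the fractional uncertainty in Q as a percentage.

24.8%

Let p = c^2·u^-1 = 8.061. δp/p = √((2·δc/c)² + (-1·δu/u)²) = √(0.0491 + 0.000118) = 0.222, so δp = 1.79.
Q = p − y + b: δQ = √(δp² + δy² + δb²) = √(3.20 + 0.0104 + 0.0795) = 1.81
Q = 7.308, so δQ/Q = 1.81/7.308 = 0.248.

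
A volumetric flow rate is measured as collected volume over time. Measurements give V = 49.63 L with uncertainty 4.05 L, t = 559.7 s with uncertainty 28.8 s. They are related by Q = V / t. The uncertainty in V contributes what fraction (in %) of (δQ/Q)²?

71.6%

(δQ/Q)² = (1·δV/V)² + (-1·δt/t)²
  V term: (1×0.0816)² = 0.00666
  t term: (-1×0.0515)² = 0.00265
Total = 0.00931. Share from V = 0.00666/0.00931 = 0.716.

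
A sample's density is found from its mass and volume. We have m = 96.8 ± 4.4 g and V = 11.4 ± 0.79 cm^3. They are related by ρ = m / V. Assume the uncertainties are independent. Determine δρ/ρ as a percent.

Each factor contributes (exponent × relative error)² to (δρ/ρ)²:
  (1·δm/m)² = (1×0.0455)² = 0.00207;  (-1·δV/V)² = (-1×0.0693)² = 0.00480
δρ/ρ = √(0.00687) = 0.0829

8.29%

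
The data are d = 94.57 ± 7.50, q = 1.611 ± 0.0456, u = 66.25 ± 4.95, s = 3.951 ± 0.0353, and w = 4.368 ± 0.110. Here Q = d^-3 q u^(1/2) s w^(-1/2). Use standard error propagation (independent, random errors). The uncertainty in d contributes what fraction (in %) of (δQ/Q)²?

(δQ/Q)² = (-3·δd/d)² + (1·δq/q)² + (½·δu/u)² + (1·δs/s)² + (−½·δw/w)²
  d term: (-3×0.0793)² = 0.0566
  q term: (1×0.0283)² = 0.000801
  u term: (0.5×0.0747)² = 0.00140
  s term: (1×0.00893)² = 7.98e-05
  w term: (-0.5×0.0252)² = 0.000159
Total = 0.0590. Share from d = 0.0566/0.0590 = 0.959.

95.9%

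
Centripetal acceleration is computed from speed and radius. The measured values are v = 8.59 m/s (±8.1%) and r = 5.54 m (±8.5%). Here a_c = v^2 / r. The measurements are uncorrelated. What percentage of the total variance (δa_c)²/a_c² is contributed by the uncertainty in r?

(δa_c/a_c)² = (2·δv/v)² + (-1·δr/r)²
  v term: (2×0.0810)² = 0.0262
  r term: (-1×0.0850)² = 0.00723
Total = 0.0335. Share from r = 0.00723/0.0335 = 0.216.

21.6%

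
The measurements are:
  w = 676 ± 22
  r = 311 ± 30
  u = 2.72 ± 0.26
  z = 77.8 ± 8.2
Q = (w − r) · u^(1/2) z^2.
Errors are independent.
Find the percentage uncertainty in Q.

Let h = w − r = 365. δh = √(δw² + δr²) = √(484 + 900) = 37.2, so δh/h = 0.102.
Q is then a monomial in h, u, z:
δQ/Q = √((δh/h)² + (½·δu/u)² + (2·δz/z)²) = √(0.0104 + 0.00228 + 0.0444) = 0.239

23.9%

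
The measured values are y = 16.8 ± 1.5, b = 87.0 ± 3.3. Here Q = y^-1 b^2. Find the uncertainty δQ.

52.8

For a monomial Q ∝ y^-1, b^2, fractional errors add in quadrature:
  (-1·δy/y)² = (-1×0.0893)² = 0.00797;  (2·δb/b)² = (2×0.0379)² = 0.00576
δQ/Q = √(0.0137) = 0.117
Q = 451, so δQ = 0.117 × 451 = 52.8.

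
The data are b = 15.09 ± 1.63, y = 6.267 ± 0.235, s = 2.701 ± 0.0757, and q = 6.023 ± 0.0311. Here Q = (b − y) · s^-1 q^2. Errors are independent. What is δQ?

Let u = b − y = 8.823. δu = √(δb² + δy²) = √(2.66 + 0.0552) = 1.65, so δu/u = 0.187.
Q is then a monomial in u, s, q:
δQ/Q = √((δu/u)² + (-1·δs/s)² + (2·δq/q)²) = √(0.0348 + 0.000785 + 0.000107) = 0.189
Q = 118.5, so δQ = 0.189 × 118.5 = 22.4.

22.4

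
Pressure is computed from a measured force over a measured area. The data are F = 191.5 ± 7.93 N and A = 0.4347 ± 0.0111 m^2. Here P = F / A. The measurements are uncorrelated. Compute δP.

21.4 Pa

For a monomial P ∝ F, A^-1, fractional errors add in quadrature:
  (1·δF/F)² = (1×0.0414)² = 0.00171;  (-1·δA/A)² = (-1×0.0255)² = 0.000652
δP/P = √(0.00237) = 0.0486
P = 440.5 Pa, so δP = 0.0486 × 440.5 = 21.4 Pa.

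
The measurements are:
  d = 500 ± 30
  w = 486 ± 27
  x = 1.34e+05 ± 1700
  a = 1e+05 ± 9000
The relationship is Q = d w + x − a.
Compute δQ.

21900

Let p = d·w = 2.43e+05. δp/p = √((1·δd/d)² + (1·δw/w)²) = √(0.00360 + 0.00309) = 0.0818, so δp = 19900.
Q = p + x − a: δQ = √(δp² + δx² + δa²) = √(3.95e+08 + 2.89e+06 + 8.1e+07) = 21900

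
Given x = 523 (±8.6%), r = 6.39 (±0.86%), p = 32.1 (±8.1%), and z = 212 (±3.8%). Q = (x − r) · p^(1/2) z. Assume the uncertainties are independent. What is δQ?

Let u = x − r = 517. δu = √(δx² + δr²) = √(2020 + 0.00302) = 45.0, so δu/u = 0.0871.
Q is then a monomial in u, p, z:
δQ/Q = √((δu/u)² + (½·δp/p)² + (1·δz/z)²) = √(0.00758 + 0.00164 + 0.00144) = 0.103
Q = 6.21e+05, so δQ = 0.103 × 6.21e+05 = 64100.

64100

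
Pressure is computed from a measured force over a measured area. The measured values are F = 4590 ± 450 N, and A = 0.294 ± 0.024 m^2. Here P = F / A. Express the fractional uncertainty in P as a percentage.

12.8%

For a monomial P ∝ F, A^-1, fractional errors add in quadrature:
  (1·δF/F)² = (1×0.0980)² = 0.00961;  (-1·δA/A)² = (-1×0.0816)² = 0.00666
δP/P = √(0.0163) = 0.128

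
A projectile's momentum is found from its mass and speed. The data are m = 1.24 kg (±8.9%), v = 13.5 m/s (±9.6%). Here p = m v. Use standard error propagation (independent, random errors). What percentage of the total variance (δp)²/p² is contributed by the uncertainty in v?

53.8%

(δp/p)² = (1·δm/m)² + (1·δv/v)²
  m term: (1×0.0890)² = 0.00792
  v term: (1×0.0960)² = 0.00922
Total = 0.0171. Share from v = 0.00922/0.0171 = 0.538.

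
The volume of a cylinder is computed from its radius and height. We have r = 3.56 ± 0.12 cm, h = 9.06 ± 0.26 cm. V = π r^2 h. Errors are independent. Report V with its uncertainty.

V is a product of powers, so relative uncertainties combine in quadrature:
  (2·δr/r)² = (2×0.0337)² = 0.00454;  (1·δh/h)² = (1×0.0287)² = 0.000824
δV/V = √(0.00537) = 0.0733
V = 361 cm^3, so δV = 0.0733 × 361 = 26.4 cm^3.

361 ± 26.4 cm^3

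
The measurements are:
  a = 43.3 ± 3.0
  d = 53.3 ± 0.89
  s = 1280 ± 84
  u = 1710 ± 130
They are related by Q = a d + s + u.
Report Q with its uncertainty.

5300 ± 226

Let p = a·d = 2310. δp/p = √((1·δa/a)² + (1·δd/d)²) = √(0.00480 + 0.000279) = 0.0713, so δp = 164.
Q = p + s + u: δQ = √(δp² + δs² + δu²) = √(27100 + 7060 + 16900) = 226
Q = 5300.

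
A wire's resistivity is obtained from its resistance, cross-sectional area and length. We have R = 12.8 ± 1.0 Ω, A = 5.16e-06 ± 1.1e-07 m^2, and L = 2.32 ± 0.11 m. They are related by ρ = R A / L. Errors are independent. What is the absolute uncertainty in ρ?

2.67e-06 Ω·m

Since ρ is a product/quotient, work with relative uncertainties:
  (1·δR/R)² = (1×0.0781)² = 0.00610;  (1·δA/A)² = (1×0.0213)² = 0.000454;  (-1·δL/L)² = (-1×0.0474)² = 0.00225
δρ/ρ = √(0.00881) = 0.0938
ρ = 2.85e-05 Ω·m, so δρ = 0.0938 × 2.85e-05 = 2.67e-06 Ω·m.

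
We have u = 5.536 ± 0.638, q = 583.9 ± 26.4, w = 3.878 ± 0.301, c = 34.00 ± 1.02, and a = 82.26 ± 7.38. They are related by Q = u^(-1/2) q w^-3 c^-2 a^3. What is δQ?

Each factor contributes (exponent × relative error)² to (δQ/Q)²:
  (−½·δu/u)² = (-0.5×0.115)² = 0.00332;  (1·δq/q)² = (1×0.0452)² = 0.00204;  (-3·δw/w)² = (-3×0.0776)² = 0.0542;  (-2·δc/c)² = (-2×0.0300)² = 0.00360;  (3·δa/a)² = (3×0.0897)² = 0.0724
δQ/Q = √(0.136) = 0.368
Q = 2049, so δQ = 0.368 × 2049 = 755.

755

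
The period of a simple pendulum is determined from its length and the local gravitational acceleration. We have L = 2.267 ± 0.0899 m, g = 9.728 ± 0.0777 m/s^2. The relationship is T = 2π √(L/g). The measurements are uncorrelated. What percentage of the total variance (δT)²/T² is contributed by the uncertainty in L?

96.1%

(δT/T)² = (½·δL/L)² + (−½·δg/g)²
  L term: (0.5×0.0397)² = 0.000393
  g term: (-0.5×0.00799)² = 1.59e-05
Total = 0.000409. Share from L = 0.000393/0.000409 = 0.961.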